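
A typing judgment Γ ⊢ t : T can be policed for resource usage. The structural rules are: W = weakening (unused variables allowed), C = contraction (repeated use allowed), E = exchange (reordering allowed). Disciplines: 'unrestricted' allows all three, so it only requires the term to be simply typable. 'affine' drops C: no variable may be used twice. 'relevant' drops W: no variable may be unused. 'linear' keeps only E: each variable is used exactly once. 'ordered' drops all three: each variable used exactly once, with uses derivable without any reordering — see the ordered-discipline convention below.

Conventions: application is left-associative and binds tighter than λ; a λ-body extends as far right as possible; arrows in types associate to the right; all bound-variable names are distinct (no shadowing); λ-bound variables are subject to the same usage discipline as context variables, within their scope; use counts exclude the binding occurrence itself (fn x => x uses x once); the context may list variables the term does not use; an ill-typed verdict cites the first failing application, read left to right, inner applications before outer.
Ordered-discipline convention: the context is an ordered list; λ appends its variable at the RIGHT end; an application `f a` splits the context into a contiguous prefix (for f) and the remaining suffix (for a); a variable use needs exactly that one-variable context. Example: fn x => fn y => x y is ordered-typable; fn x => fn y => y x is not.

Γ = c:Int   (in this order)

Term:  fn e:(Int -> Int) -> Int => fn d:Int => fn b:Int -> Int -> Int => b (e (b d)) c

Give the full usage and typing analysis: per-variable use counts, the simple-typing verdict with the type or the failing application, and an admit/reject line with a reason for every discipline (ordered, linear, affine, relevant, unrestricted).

variable uses: c: 1; e [bound]: 1; d [bound]: 1; b [bound]: 2
uses in reading order: b, e, b, d, c
typing: ✓ — ((Int -> Int) -> Int) -> Int -> (Int -> Int -> Int) -> Int
ordered ✗ (repeated use of b ×2)
linear ✗ (repeated use of b ×2)
affine ✗ (repeated use of b ×2)
relevant ✓ (every one of c, e, d, b appears)
unrestricted ✓ (type-checks (((Int -> Int) -> Int) -> Int -> (Int -> Int -> Int) -> Int) and nothing is barred)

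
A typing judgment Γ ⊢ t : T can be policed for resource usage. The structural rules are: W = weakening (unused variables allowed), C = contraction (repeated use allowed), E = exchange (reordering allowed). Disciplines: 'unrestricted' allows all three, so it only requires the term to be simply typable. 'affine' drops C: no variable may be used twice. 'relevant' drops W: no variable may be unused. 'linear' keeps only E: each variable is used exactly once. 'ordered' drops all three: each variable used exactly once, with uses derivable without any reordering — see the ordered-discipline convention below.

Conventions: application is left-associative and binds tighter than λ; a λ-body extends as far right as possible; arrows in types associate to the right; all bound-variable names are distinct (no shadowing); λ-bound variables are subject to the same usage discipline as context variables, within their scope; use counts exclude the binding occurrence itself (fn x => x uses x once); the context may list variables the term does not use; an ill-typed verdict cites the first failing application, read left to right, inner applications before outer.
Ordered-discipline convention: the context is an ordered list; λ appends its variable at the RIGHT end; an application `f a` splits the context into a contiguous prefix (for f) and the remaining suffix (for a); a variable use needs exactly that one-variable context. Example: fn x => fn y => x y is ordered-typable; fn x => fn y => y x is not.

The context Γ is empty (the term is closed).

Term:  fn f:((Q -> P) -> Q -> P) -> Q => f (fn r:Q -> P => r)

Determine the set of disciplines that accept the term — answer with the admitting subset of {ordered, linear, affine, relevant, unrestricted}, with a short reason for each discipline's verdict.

admitting disciplines: ordered, linear, affine, relevant, unrestricted
use counts: f [bound] ×1, r [bound] ×1
left-to-right use order: f, r
typing: the term checks, with type (((Q -> P) -> Q -> P) -> Q) -> Q
ordered: ✓ — single-use (f, r), ordered derivation ok
linear: ✓ — exactly-once usage across f, r
affine: ✓ — at most one use each (f, r)
relevant: ✓ — at least one use each (f, r)
unrestricted: ✓ — type-checks ((((Q -> P) -> Q -> P) -> Q) -> Q) and nothing is barred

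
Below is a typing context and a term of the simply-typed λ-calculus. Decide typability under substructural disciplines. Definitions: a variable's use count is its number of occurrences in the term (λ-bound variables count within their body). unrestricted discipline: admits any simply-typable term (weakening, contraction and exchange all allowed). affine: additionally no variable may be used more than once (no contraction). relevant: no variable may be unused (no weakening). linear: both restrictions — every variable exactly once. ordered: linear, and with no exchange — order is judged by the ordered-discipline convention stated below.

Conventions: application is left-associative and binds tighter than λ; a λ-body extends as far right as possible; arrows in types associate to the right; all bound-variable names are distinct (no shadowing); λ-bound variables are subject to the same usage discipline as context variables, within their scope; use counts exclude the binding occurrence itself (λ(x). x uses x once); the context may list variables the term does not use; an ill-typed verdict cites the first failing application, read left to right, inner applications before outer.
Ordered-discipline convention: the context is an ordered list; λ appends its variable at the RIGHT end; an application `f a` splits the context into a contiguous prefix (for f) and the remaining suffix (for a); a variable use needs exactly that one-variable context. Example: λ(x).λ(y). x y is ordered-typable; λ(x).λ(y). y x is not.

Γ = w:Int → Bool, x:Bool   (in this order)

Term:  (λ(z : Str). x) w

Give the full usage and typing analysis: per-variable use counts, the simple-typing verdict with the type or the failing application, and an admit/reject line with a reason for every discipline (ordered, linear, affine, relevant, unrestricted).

variable uses: w ×1, x ×1, z (bound) ×0
order of uses: x, w
typing: ill-typed: a function awaiting Str gets Int → Bool
ordered ✗ (fails simple typing)
linear ✗ (a type mismatch blocks all five)
affine ✗ (the type mismatch rejects it)
relevant ✗ (not simply typable)
unrestricted ✗ (fails simple typing)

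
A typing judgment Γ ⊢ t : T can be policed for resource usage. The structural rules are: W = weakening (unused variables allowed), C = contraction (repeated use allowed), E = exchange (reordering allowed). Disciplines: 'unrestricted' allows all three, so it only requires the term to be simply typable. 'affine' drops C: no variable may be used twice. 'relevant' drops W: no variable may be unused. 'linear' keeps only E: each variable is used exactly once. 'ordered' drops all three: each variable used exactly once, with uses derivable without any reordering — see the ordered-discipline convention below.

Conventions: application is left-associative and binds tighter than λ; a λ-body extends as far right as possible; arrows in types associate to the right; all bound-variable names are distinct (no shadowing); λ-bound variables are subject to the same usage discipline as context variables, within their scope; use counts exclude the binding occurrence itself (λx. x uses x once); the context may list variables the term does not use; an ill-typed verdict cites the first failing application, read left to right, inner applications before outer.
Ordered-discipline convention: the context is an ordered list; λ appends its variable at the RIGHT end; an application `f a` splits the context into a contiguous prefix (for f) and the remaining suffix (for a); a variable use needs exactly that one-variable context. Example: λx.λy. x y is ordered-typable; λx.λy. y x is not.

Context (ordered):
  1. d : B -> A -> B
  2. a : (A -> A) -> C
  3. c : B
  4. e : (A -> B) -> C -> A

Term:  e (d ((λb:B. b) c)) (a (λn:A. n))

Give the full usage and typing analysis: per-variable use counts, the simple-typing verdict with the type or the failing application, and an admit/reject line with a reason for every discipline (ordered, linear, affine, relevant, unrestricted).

usage: d=1; a=1; c=1; e=1; b (bound)=1; n (bound)=1
order of uses: e, d, b, c, a, n
typing: well-typed — term : A
ordered ✗ (no ordered split (uses run e, d, b, c, a, n))
linear ✓ (d, a, c, e, b, n: one use apiece)
affine ✓ (at most one use each (d, a, c, e, b, n))
relevant ✓ (d, a, c, e, b, n: all used, weakening unneeded)
unrestricted ✓ (well-typed at A; no restrictions here)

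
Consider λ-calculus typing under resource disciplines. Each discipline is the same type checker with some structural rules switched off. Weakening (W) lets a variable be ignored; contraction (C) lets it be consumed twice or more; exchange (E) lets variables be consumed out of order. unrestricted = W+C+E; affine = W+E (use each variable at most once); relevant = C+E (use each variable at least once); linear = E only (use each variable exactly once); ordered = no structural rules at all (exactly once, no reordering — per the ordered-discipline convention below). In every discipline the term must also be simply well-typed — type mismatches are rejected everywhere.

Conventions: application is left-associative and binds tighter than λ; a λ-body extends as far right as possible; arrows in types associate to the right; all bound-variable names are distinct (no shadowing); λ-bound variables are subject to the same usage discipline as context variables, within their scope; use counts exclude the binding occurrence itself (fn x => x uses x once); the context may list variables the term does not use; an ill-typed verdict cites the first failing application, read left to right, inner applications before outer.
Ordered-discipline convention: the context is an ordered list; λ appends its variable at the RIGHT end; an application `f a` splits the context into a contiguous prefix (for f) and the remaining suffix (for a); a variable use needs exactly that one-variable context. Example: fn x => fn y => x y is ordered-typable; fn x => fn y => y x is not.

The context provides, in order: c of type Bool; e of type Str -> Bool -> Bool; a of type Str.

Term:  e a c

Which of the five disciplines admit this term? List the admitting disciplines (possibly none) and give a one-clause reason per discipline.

admitting disciplines: linear, affine, relevant, unrestricted
usage: c: 1×, e: 1×, a: 1×
left-to-right use order: e, a, c
typing: the term checks, with type Bool
ordered: ✗ — no contiguous prefix/suffix split fits e, a, c
linear: ✓ — single use per variable (c, e, a)
affine: ✓ — c, e, a: no repeats, contraction unneeded
relevant: ✓ — at least one use each (c, e, a)
unrestricted: ✓ — well-typed at Bool; no restrictions here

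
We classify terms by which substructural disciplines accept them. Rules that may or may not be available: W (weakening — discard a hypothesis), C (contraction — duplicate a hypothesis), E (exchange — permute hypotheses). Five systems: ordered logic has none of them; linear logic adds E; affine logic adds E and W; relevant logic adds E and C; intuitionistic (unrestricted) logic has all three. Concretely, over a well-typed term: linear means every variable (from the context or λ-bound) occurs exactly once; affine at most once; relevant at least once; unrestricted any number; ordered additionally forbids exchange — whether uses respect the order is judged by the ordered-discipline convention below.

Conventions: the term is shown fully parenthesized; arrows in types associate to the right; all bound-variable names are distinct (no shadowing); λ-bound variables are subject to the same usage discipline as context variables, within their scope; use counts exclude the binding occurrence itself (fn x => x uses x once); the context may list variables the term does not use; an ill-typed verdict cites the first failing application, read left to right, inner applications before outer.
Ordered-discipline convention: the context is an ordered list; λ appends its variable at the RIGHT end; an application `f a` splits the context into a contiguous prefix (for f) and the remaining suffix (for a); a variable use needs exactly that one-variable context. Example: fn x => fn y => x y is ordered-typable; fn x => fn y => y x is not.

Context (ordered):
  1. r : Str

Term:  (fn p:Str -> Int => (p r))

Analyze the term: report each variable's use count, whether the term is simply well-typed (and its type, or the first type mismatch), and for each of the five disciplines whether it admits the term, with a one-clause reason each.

usage: r=1, p (bound)=1
order of uses: p, r
typing: well-typed — term : (Str -> Int) -> Int
ordered: ✗, needs exchange: uses follow p, r
linear: ✓, r, p: one use apiece
affine: ✓, at most one use each (r, p)
relevant: ✓, r, p: all used, weakening unneeded
unrestricted: ✓, typability at (Str -> Int) -> Int is all that's needed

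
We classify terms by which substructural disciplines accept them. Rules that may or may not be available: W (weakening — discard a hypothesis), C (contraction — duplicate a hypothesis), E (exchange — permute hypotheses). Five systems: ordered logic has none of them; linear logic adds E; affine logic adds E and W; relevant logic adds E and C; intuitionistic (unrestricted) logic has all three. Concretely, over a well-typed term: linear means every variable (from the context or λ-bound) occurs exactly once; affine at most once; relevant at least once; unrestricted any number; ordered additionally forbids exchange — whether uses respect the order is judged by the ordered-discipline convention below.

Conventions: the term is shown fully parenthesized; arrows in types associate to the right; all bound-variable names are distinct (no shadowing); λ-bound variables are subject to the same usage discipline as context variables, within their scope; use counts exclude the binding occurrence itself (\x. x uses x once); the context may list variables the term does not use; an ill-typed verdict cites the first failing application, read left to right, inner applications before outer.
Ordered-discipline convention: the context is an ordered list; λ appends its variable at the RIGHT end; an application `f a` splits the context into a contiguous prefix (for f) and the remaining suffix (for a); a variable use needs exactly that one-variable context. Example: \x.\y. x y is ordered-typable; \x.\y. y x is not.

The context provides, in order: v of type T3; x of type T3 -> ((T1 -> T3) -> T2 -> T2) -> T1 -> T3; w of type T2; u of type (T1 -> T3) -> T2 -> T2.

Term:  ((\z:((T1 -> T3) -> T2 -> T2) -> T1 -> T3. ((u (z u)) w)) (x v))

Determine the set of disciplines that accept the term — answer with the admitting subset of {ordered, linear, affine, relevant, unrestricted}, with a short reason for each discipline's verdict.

admitted in: relevant, unrestricted
counts: v=1, x=1, w=1, u=2, z (λ-bound)=1
left-to-right use order: u, z, u, w, x, v
typing: well-typed — term : T2
ordered ✗ (uses contraction: u ×2)
linear ✗ (uses contraction: u ×2)
affine ✗ (uses contraction: u ×2)
relevant ✓ (none of v, x, w, u, z goes unused)
unrestricted ✓ (well-typed at T2; no restrictions here)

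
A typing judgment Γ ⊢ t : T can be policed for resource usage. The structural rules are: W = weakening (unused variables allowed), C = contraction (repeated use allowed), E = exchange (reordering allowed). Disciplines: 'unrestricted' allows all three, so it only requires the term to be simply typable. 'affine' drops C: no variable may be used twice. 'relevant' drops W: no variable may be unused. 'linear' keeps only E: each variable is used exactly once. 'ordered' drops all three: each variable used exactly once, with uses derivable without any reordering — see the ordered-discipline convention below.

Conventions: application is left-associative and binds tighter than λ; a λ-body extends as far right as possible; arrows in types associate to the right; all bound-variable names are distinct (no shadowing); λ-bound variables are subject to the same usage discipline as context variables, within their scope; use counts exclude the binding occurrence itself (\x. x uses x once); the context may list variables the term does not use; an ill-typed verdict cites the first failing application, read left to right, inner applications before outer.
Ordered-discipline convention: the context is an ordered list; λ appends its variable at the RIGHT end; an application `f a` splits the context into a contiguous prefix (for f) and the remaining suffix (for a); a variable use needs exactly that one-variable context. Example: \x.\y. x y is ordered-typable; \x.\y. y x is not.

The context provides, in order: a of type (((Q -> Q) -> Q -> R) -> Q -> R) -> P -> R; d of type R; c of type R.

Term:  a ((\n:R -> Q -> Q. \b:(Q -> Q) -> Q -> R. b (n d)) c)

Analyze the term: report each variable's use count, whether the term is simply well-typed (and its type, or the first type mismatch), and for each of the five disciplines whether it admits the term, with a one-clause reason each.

usage: a: 1, d: 1, c: 1, n [bound]: 1, b [bound]: 1
uses in reading order: a, b, n, d, c
typing: ill-typed: a function awaiting R -> Q -> Q gets R
ordered: ✗, not simply typable
linear: ✗, fails simple typing
affine: ✗, a type mismatch blocks all five
relevant: ✗, the type mismatch rejects it
unrestricted: ✗, not simply typable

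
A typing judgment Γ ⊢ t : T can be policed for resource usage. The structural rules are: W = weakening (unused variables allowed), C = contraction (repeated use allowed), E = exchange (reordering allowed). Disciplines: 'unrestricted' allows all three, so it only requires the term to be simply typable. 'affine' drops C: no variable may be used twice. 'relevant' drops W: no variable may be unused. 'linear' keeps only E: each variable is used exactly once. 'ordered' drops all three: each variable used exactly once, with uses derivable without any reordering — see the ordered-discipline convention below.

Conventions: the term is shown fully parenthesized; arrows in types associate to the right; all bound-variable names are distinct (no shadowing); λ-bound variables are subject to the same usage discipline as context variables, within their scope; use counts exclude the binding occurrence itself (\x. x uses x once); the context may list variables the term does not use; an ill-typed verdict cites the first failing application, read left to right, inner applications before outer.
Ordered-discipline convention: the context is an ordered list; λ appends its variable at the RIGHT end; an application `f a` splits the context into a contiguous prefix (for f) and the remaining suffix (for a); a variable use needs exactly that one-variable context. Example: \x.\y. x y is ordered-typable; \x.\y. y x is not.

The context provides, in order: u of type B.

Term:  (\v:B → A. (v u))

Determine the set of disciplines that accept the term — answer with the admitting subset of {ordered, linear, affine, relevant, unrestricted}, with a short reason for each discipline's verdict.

admitting disciplines: linear, affine, relevant, unrestricted
counts: u: 1×; v [bound]: 1×
order of uses: v, u
typing: well-typed at (B → A) → A
ordered ✗ (use order v, u needs exchange)
linear ✓ (u, v: one use apiece)
affine ✓ (no duplicate uses among u, v)
relevant ✓ (u, v: all used, weakening unneeded)
unrestricted ✓ (well-typed at (B → A) → A; no restrictions here)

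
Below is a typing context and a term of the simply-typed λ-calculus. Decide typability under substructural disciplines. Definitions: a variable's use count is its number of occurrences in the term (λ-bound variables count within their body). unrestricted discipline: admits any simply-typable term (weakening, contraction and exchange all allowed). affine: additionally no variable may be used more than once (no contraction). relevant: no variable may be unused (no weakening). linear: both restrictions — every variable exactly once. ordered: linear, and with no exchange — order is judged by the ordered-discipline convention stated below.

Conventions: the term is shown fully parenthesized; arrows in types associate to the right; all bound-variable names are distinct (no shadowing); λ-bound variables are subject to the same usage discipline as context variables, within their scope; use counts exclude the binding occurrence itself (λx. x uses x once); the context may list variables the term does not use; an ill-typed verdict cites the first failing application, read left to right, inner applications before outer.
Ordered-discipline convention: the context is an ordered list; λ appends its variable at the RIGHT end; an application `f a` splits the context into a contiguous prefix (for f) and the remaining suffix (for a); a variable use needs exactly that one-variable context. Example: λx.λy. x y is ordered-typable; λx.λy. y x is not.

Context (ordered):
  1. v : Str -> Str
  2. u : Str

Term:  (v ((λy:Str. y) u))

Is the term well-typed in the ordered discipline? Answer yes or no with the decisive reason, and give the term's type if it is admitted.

yes — single-use (v, u, y), ordered derivation ok; term : Str
variable uses: v=1, u=1, y (λ-bound)=1
left-to-right use order: v, y, u
typing: ✓ — Str
all disciplines: ordered ✓, linear ✓, affine ✓, relevant ✓, unrestricted ✓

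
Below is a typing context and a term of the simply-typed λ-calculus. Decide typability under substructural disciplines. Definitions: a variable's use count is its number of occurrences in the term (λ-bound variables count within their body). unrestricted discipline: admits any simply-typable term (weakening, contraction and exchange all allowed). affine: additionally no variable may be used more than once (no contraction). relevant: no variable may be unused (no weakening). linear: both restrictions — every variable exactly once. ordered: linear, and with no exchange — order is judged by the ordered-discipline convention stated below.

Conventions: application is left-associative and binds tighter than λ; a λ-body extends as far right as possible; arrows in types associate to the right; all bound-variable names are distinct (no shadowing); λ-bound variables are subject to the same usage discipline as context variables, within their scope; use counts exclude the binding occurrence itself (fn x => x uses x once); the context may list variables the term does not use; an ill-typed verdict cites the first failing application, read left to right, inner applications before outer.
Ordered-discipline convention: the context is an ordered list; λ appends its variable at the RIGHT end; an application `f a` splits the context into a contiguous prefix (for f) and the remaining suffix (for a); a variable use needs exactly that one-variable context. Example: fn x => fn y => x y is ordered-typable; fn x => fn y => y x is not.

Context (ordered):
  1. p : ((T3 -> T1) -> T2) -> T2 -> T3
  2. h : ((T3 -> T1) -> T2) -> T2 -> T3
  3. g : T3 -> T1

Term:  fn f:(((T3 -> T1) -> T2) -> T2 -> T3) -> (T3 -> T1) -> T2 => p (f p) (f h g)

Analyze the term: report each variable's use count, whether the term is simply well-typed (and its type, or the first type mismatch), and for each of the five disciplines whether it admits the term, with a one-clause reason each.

usage: p: 2; h: 1; g: 1; f (λ-bound): 2
order of uses: p, f, p, f, h, g
typing: ✓ — ((((T3 -> T1) -> T2) -> T2 -> T3) -> (T3 -> T1) -> T2) -> T3
ordered: ✗, repeated use of p ×2, f ×2
linear: ✗, repeated use of p ×2, f ×2
affine: ✗, repeated use of p ×2, f ×2
relevant: ✓, none of p, h, g, f goes unused
unrestricted: ✓, type-checks (((((T3 -> T1) -> T2) -> T2 -> T3) -> (T3 -> T1) -> T2) -> T3) and nothing is barred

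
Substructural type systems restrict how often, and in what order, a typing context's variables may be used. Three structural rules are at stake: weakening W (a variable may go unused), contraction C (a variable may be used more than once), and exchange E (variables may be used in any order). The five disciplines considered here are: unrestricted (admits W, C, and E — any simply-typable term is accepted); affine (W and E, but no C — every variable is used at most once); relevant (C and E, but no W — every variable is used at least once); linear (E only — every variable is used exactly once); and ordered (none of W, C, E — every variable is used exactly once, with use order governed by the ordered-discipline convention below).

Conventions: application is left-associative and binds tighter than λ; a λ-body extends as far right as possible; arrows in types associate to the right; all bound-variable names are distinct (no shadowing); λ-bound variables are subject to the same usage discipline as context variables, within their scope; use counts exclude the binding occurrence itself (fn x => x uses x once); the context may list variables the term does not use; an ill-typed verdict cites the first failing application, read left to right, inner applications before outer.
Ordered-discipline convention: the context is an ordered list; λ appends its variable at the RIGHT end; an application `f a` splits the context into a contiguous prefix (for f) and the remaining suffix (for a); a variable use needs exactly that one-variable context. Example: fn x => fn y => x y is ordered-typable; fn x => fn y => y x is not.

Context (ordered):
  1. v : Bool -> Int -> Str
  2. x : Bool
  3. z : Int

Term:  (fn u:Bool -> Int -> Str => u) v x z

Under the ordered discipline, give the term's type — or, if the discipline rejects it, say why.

term : Str
counts: v: 1×; x: 1×; z: 1×; u (λ-bound): 1×
left-to-right use order: u, v, x, z
typing: well-typed at Str
across the five disciplines: ordered ✓ | linear ✓ | affine ✓ | relevant ✓ | unrestricted ✓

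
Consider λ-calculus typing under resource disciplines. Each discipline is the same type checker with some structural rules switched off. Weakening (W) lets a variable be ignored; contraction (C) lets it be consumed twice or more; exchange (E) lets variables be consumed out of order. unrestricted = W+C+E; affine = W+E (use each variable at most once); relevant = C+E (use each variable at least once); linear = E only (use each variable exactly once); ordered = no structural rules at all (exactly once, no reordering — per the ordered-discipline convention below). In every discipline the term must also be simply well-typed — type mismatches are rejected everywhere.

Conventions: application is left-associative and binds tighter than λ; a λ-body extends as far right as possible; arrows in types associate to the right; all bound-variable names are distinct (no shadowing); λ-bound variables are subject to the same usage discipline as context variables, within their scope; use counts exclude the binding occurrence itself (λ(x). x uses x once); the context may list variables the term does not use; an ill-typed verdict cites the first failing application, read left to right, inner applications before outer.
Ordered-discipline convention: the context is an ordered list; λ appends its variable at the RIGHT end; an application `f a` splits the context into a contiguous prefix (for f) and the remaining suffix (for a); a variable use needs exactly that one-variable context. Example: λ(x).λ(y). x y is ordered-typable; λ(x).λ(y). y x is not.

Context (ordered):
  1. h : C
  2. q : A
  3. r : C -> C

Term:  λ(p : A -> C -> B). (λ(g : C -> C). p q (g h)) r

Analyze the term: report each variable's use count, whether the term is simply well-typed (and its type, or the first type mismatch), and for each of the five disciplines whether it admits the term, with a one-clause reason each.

counts: h: 1; q: 1; r: 1; p (bound): 1; g (bound): 1
left-to-right use order: p, q, g, h, r
typing: well-typed — term : (A -> C -> B) -> B
ordered: ✗ — needs exchange: uses follow p, q, g, h, r
linear: ✓ — exactly-once usage across h, q, r, p, g
affine: ✓ — no duplicate uses among h, q, r, p, g
relevant: ✓ — h, q, r, p, g: all used, weakening unneeded
unrestricted: ✓ — simply typable at (A -> C -> B) -> B; W, C, E all held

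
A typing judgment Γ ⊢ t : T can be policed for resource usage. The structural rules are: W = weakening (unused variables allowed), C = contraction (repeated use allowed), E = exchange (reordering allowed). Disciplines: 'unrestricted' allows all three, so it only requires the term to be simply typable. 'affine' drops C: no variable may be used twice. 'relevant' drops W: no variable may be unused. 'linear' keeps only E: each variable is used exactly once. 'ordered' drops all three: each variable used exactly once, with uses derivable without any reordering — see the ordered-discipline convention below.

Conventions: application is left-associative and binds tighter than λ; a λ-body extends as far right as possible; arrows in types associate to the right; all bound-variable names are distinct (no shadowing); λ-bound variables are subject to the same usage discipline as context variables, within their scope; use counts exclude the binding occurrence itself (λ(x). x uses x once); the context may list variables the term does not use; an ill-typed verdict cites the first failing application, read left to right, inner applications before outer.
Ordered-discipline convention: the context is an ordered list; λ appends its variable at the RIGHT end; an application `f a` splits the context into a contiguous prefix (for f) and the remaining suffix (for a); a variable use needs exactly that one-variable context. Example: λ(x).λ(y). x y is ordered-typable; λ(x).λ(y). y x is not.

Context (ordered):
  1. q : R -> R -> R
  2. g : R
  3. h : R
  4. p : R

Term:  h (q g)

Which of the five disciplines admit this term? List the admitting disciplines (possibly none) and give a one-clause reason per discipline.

admitting disciplines: none
counts: q ×1; g ×1; h ×1; p ×0
order of uses: h, q, g
typing: ill-typed: non-function type R applied to an argument
ordered ✗ (not simply typable)
linear ✗ (fails simple typing)
affine ✗ (a type mismatch blocks all five)
relevant ✗ (the type mismatch rejects it)
unrestricted ✗ (not simply typable)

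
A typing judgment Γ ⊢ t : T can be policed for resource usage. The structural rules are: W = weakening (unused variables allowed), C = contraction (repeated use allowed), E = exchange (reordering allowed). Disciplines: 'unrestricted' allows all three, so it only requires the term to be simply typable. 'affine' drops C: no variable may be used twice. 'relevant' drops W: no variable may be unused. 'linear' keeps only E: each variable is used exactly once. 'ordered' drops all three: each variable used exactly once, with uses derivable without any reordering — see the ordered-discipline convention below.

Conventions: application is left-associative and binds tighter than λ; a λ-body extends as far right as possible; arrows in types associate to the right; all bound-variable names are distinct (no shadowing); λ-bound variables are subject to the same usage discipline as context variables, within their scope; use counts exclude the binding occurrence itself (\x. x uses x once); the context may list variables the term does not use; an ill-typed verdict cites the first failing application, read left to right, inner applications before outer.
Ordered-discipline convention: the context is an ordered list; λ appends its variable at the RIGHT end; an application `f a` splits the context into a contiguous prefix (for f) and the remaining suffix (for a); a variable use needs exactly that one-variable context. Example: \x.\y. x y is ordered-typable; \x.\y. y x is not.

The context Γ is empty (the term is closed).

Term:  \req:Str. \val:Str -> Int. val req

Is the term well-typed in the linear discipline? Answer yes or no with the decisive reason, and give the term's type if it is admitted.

yes — single use per variable (req, val); term : Str -> (Str -> Int) -> Int
use counts: req (bound) ×1; val (bound) ×1
uses in reading order: val, req
typing: the term checks, with type Str -> (Str -> Int) -> Int
summary: ordered ✗ | linear ✓ | affine ✓ | relevant ✓ | unrestricted ✓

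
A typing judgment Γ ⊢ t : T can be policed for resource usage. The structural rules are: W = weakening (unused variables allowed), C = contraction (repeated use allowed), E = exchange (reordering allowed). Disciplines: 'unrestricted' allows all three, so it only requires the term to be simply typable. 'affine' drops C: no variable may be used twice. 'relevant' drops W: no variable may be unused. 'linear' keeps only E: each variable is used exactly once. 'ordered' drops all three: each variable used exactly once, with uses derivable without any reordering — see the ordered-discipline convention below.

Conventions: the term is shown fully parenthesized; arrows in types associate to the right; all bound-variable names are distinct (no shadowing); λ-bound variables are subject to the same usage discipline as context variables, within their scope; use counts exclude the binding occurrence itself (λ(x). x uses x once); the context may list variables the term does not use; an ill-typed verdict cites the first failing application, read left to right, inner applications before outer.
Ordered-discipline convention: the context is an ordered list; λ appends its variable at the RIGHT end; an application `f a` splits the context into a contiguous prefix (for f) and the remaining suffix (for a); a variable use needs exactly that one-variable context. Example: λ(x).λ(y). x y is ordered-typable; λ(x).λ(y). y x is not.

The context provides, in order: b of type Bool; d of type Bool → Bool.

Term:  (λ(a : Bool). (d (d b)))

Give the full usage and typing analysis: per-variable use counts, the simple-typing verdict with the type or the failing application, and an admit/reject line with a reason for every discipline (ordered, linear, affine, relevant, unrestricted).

variable uses: b: 1×, d: 2×, a (λ-bound): 0×
order of uses: d, d, b
typing: the term checks, with type Bool → Bool
ordered: ✗ — repeated use of d ×2; a left unused
linear: ✗ — repeated use of d ×2; a left unused
affine: ✗ — repeated use of d ×2
relevant: ✗ — a left unused
unrestricted: ✓ — typability at Bool → Bool is all that's needed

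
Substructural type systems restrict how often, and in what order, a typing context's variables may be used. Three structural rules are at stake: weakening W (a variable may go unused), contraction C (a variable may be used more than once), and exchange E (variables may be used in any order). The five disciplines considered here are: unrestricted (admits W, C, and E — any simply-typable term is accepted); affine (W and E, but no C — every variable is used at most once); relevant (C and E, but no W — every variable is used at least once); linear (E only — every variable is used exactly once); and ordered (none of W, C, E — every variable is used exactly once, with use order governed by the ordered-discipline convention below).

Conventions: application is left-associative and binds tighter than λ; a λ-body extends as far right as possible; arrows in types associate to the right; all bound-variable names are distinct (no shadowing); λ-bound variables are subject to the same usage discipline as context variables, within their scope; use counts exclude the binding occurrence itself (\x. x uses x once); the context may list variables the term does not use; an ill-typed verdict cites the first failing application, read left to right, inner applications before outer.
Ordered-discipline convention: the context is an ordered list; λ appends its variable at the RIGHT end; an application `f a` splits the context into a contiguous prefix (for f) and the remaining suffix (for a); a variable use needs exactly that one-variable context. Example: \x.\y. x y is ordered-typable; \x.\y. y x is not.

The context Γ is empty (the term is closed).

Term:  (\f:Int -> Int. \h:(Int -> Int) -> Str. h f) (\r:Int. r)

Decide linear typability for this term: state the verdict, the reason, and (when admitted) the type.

yes — exactly-once usage across f, h, r; term : ((Int -> Int) -> Str) -> Str
use counts: f (bound): 1×; h (bound): 1×; r (bound): 1×
order of uses: h, f, r
typing: ✓ — ((Int -> Int) -> Str) -> Str
summary: ordered ✗, linear ✓, affine ✓, relevant ✓, unrestricted ✓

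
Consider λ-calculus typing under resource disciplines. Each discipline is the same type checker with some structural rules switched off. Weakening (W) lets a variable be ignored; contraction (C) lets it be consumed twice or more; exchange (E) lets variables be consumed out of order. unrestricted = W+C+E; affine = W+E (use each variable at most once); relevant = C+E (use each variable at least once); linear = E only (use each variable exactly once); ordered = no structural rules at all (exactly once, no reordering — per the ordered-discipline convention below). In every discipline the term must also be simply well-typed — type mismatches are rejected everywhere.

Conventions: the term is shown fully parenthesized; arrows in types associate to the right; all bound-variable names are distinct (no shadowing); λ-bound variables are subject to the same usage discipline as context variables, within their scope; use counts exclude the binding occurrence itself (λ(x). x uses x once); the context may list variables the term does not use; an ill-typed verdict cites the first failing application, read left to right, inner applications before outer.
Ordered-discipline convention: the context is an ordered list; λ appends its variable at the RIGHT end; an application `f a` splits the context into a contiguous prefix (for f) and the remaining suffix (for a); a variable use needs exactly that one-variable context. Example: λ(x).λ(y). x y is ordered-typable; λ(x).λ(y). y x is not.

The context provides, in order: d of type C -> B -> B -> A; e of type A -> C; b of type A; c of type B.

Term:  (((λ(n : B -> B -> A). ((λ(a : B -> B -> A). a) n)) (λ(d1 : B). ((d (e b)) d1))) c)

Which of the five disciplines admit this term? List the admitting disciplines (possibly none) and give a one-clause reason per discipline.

accepted by: ordered, linear, affine, relevant, unrestricted
usage: d=1, e=1, b=1, c=1, n (λ-bound)=1, a (λ-bound)=1, d1 (λ-bound)=1
use order (left to right): a, n, d, e, b, d1, c
typing: well-typed at B -> A
ordered: ✓, single-use (d, e, b, c, n, a, d1), ordered derivation ok
linear: ✓, exactly-once usage across d, e, b, c, n, a, d1
affine: ✓, no duplicate uses among d, e, b, c, n, a, d1
relevant: ✓, d, e, b, c, n, a, d1: all used, weakening unneeded
unrestricted: ✓, simply typable at B -> A; W, C, E all held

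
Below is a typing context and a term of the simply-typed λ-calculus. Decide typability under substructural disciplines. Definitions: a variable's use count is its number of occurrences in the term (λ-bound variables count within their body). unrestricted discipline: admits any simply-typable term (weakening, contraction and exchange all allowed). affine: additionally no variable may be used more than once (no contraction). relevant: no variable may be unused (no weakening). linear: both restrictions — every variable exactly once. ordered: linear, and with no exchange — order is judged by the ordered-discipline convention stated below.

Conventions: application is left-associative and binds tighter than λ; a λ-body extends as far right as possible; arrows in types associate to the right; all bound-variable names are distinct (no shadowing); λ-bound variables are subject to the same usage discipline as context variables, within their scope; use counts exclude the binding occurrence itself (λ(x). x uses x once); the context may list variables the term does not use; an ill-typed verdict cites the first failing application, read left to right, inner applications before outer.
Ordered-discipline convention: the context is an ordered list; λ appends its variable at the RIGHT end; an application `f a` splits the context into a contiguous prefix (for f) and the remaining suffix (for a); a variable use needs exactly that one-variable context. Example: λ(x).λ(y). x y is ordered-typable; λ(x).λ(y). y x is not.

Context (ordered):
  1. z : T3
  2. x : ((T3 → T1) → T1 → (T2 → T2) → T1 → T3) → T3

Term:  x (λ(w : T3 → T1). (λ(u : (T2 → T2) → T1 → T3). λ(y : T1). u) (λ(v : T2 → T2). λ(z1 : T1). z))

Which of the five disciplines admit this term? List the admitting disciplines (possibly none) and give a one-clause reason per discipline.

admitted by: affine, unrestricted
variable uses: z ×1, x ×1, w (bound) ×0, u (bound) ×1, y (bound) ×0, v (bound) ×0, z1 (bound) ×0
order of uses: x, u, z
typing: well-typed at T3
ordered ✗ (w, y, v, z1 left unused)
linear ✗ (w, y, v, z1 left unused)
affine ✓ (at most one use each (z, x, w, u, y, v, z1))
relevant ✗ (w, y, v, z1 left unused)
unrestricted ✓ (well-typed at T3; no restrictions here)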